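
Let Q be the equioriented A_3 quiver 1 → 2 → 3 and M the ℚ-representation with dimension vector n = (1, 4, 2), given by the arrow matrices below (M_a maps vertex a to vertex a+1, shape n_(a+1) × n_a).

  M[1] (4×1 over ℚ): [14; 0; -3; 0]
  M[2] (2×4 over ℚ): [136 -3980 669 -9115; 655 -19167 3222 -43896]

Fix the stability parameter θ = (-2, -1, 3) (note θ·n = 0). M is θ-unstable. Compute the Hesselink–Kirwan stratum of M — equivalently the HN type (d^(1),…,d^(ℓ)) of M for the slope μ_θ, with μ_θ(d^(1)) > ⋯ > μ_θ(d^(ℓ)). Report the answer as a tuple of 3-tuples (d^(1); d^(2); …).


Barcode: M ≅ I[1,3], I[2,2]^2, I[2,3]. HN layers by μ_θ (3 steps, strictly decreasing):
  μ^(1)=3; μ^(2)=-1; μ^(3)=-2

((0, 0, 2); (0, 4, 0); (1, 0, 0))


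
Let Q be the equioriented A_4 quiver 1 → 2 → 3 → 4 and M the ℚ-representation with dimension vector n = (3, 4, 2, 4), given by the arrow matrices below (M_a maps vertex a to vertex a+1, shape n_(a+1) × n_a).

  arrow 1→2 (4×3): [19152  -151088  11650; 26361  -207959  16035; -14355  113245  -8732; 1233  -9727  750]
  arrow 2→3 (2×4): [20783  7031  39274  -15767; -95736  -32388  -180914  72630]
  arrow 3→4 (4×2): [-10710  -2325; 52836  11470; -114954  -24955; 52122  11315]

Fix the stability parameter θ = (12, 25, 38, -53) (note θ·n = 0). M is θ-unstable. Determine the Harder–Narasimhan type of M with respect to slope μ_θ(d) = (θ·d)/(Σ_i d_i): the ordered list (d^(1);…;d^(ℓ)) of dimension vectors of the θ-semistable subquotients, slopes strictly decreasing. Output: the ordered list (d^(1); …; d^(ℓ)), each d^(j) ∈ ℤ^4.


Via rank(M_{q-1}∘⋯∘M_p): M ≅ I[1,1], I[1,3], I[1,4], I[2,2]^2, I[4,4]^3.
μ_θ-semistable layers: μ^(1)=38; μ^(2)=25; μ^(3)=12; μ^(4)=11/2; μ^(5)=-53

((0, 0, 1, 0); (0, 3, 0, 0); (2, 0, 0, 0); (1, 1, 1, 1); (0, 0, 0, 3))


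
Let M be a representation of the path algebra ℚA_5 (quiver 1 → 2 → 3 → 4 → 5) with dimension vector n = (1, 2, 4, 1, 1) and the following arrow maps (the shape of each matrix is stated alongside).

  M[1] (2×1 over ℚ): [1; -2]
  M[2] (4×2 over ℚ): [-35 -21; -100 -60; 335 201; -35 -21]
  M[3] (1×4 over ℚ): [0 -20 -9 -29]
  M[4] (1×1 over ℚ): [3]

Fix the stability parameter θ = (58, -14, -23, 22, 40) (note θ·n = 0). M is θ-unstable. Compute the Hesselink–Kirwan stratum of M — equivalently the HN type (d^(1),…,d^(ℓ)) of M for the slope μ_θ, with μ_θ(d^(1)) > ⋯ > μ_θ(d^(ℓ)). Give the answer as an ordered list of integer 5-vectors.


Interval decomposition of M: I[1,3], I[2,2], I[3,3]^2, I[3,5].
HN type (ℓ=5): μ^(1)=40; μ^(2)=22; μ^(3)=7; μ^(4)=-14; μ^(5)=-23

((0, 0, 0, 0, 1); (0, 0, 0, 1, 0); (1, 1, 1, 0, 0); (0, 1, 0, 0, 0); (0, 0, 3, 0, 0))


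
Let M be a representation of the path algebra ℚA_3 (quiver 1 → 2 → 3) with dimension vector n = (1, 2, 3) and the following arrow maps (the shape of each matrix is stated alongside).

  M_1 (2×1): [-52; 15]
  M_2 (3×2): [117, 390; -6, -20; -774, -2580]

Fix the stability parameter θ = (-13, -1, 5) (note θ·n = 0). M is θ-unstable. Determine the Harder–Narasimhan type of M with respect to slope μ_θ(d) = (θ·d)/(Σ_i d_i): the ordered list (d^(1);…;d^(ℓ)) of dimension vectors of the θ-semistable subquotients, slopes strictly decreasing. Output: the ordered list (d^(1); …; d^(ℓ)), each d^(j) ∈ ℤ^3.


Via rank(M_{q-1}∘⋯∘M_p): M ≅ I[1,3], I[2,2], I[3,3]^2.
μ_θ-semistable layers: μ^(1)=5; μ^(2)=-1; μ^(3)=-13

((0, 0, 3); (0, 2, 0); (1, 0, 0))


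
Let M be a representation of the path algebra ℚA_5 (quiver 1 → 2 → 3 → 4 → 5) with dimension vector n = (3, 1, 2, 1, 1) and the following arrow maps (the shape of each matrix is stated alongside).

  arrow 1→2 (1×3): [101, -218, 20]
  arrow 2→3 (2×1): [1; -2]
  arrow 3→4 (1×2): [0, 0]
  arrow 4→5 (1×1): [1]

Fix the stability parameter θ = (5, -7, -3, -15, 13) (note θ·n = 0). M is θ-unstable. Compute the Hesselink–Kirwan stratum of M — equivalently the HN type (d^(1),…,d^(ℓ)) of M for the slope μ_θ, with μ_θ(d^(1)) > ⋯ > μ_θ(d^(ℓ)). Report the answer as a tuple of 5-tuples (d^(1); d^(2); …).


Via rank(M_{q-1}∘⋯∘M_p): M ≅ I[1,1]^2, I[1,3], I[3,3], I[4,5].
μ_θ-semistable layers: μ^(1)=13; μ^(2)=5; μ^(3)=-5/3; μ^(4)=-3; μ^(5)=-15

((0, 0, 0, 0, 1); (2, 0, 0, 0, 0); (1, 1, 1, 0, 0); (0, 0, 1, 0, 0); (0, 0, 0, 1, 0))


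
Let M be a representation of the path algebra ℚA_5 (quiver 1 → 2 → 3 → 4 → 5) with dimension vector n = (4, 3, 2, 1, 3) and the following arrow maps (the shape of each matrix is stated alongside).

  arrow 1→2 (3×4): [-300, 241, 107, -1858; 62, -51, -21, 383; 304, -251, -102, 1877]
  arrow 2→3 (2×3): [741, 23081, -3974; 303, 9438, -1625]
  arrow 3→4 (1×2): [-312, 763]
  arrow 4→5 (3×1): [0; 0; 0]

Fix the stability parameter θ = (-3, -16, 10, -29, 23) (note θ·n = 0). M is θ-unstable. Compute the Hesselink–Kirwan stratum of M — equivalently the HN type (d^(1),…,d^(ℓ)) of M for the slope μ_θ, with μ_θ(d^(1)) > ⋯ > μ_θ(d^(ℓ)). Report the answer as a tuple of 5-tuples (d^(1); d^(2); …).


Barcode: M ≅ I[1,1], I[1,2], I[1,3], I[1,4], I[5,5]^3. HN layers by μ_θ (4 steps, strictly decreasing):
  μ^(1)=23; μ^(2)=10; μ^(3)=-3; μ^(4)=-19/2

((0, 0, 0, 0, 3); (0, 0, 1, 0, 0); (1, 0, 0, 0, 0); (3, 3, 1, 1, 0))


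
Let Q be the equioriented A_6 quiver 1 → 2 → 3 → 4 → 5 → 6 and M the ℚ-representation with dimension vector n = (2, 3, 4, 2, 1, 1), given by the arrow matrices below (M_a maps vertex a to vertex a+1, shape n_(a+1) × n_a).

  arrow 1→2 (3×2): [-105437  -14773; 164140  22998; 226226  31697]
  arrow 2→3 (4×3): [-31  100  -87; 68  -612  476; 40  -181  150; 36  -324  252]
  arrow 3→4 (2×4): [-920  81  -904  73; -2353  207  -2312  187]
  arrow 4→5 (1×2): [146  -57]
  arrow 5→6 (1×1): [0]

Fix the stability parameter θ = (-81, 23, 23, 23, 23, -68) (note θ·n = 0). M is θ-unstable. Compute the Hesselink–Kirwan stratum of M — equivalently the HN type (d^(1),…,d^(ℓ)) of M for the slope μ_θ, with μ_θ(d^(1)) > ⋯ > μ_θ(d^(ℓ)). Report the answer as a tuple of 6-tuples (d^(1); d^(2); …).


Via rank(M_{q-1}∘⋯∘M_p): M ≅ I[1,2], I[1,5], I[2,3], I[3,3], I[3,4], I[6,6].
μ_θ-semistable layers: μ^(1)=23; μ^(2)=-68; μ^(3)=-81

((0, 3, 4, 2, 1, 0); (0, 0, 0, 0, 0, 1); (2, 0, 0, 0, 0, 0))


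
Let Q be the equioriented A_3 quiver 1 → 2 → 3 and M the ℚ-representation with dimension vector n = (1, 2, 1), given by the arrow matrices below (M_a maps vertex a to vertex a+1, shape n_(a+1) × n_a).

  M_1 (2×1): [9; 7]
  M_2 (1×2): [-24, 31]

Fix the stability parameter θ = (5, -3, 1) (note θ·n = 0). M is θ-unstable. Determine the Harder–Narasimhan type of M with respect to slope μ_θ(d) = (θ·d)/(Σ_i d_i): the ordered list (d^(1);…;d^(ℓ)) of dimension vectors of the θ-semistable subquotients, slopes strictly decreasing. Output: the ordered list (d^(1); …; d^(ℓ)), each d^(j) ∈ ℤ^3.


Interval decomposition of M: I[1,3], I[2,2].
HN type (ℓ=2): μ^(1)=1; μ^(2)=-3

((1, 1, 1); (0, 1, 0))


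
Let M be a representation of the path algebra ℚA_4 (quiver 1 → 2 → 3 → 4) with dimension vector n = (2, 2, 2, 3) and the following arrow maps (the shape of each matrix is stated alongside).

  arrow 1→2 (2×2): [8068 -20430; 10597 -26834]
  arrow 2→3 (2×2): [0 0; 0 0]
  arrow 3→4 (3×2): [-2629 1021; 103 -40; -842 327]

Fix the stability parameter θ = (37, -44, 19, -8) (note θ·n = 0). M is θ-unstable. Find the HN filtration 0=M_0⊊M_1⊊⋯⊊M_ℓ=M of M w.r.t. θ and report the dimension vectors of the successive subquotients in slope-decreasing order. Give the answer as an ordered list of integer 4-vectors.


Barcode: M ≅ I[1,2]^2, I[3,4]^2, I[4,4]. HN layers by μ_θ (3 steps, strictly decreasing):
  μ^(1)=11/2; μ^(2)=-7/2; μ^(3)=-8

((0, 0, 2, 2); (2, 2, 0, 0); (0, 0, 0, 1))


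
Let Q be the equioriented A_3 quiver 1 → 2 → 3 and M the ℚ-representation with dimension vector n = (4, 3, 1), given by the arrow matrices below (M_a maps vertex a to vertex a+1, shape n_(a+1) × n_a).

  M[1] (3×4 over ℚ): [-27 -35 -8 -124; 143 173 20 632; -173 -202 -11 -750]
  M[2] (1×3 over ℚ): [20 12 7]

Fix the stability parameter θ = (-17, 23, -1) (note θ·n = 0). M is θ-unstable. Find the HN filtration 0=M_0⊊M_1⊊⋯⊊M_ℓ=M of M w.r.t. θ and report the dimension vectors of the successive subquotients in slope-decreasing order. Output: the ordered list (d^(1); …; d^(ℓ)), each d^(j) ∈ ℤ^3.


Via rank(M_{q-1}∘⋯∘M_p): M ≅ I[1,1], I[1,2]^2, I[1,3].
μ_θ-semistable layers: μ^(1)=23; μ^(2)=11; μ^(3)=-17

((0, 2, 0); (0, 1, 1); (4, 0, 0))


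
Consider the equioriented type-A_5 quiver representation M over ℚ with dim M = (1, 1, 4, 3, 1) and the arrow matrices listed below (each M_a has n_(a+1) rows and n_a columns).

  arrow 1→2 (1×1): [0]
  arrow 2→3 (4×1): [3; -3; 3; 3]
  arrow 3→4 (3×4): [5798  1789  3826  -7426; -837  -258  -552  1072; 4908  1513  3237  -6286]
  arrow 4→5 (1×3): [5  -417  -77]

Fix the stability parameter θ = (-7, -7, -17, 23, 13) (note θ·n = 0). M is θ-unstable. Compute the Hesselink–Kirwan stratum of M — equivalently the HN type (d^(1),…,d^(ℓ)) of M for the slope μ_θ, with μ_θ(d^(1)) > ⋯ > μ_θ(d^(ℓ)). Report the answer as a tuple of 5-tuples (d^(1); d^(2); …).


Interval decomposition of M: I[1,1], I[2,5], I[3,3], I[3,4]^2.
HN type (ℓ=5): μ^(1)=23; μ^(2)=18; μ^(3)=-7; μ^(4)=-12; μ^(5)=-17

((0, 0, 0, 2, 0); (0, 0, 0, 1, 1); (1, 0, 0, 0, 0); (0, 1, 1, 0, 0); (0, 0, 3, 0, 0))


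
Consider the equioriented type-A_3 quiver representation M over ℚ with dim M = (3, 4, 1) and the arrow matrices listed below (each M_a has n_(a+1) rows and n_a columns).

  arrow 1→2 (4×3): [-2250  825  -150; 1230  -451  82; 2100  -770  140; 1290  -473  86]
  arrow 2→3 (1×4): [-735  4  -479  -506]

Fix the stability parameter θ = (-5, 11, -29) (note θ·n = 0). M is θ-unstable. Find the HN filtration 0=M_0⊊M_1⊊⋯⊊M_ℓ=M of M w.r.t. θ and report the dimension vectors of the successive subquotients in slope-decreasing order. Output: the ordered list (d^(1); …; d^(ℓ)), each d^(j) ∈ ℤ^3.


Interval decomposition of M: I[1,1]^2, I[1,3], I[2,2]^3.
HN type (ℓ=3): μ^(1)=11; μ^(2)=-5; μ^(3)=-23/3

((0, 3, 0); (2, 0, 0); (1, 1, 1))


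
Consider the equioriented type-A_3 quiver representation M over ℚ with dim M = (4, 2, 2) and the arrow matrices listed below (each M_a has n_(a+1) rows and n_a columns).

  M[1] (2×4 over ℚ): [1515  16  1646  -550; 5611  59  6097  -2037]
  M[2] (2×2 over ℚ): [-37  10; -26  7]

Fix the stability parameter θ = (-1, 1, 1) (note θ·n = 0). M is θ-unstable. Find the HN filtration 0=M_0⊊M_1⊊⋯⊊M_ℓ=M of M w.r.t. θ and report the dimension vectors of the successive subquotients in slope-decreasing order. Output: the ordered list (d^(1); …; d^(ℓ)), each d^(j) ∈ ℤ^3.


Via rank(M_{q-1}∘⋯∘M_p): M ≅ I[1,1]^2, I[1,3]^2.
μ_θ-semistable layers: μ^(1)=1; μ^(2)=-1

((0, 2, 2); (4, 0, 0))


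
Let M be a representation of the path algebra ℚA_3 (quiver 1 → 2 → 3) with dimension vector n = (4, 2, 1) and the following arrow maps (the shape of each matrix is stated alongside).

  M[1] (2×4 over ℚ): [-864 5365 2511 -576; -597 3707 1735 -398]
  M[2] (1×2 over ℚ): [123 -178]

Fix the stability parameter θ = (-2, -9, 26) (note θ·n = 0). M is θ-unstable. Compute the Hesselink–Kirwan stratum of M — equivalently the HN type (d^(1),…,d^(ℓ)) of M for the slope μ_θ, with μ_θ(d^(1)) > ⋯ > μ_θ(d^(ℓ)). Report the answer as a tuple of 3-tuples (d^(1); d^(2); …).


Via rank(M_{q-1}∘⋯∘M_p): M ≅ I[1,1]^2, I[1,2], I[1,3].
μ_θ-semistable layers: μ^(1)=26; μ^(2)=-2; μ^(3)=-11/2

((0, 0, 1); (2, 0, 0); (2, 2, 0))


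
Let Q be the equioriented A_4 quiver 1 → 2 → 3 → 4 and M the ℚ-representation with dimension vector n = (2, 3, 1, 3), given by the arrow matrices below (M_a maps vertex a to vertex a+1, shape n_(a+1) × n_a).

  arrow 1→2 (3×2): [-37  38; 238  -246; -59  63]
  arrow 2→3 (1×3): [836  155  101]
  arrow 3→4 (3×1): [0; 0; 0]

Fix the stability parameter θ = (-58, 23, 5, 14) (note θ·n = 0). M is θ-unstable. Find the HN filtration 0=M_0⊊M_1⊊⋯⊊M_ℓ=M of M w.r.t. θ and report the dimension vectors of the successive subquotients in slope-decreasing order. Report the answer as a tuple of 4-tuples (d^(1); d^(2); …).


Interval decomposition of M: I[1,2], I[1,3], I[2,2], I[4,4]^3.
HN type (ℓ=3): μ^(1)=23; μ^(2)=14; μ^(3)=-58

((0, 2, 0, 0); (0, 1, 1, 3); (2, 0, 0, 0))


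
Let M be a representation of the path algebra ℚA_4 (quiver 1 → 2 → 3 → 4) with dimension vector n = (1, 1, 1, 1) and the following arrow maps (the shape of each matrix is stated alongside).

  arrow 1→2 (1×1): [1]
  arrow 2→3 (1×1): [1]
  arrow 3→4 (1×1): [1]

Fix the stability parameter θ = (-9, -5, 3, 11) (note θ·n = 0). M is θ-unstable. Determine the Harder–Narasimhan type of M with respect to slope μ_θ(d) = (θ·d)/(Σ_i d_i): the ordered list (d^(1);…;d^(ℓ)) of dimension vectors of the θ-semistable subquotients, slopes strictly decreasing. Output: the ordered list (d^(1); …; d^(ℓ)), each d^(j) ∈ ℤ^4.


Via rank(M_{q-1}∘⋯∘M_p): M ≅ I[1,4].
μ_θ-semistable layers: μ^(1)=11; μ^(2)=3; μ^(3)=-5; μ^(4)=-9

((0, 0, 0, 1); (0, 0, 1, 0); (0, 1, 0, 0); (1, 0, 0, 0))


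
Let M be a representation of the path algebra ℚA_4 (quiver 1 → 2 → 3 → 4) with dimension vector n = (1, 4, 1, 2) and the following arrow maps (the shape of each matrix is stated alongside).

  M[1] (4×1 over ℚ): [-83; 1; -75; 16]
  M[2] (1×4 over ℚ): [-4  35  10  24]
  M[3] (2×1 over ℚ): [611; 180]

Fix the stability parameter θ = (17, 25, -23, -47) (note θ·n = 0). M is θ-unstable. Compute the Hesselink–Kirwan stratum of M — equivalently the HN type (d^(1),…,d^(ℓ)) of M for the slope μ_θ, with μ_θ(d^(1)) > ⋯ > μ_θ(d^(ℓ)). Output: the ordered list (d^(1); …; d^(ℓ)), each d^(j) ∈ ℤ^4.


Via rank(M_{q-1}∘⋯∘M_p): M ≅ I[1,4], I[2,2]^3, I[4,4].
μ_θ-semistable layers: μ^(1)=25; μ^(2)=-7; μ^(3)=-47

((0, 3, 0, 0); (1, 1, 1, 1); (0, 0, 0, 1))


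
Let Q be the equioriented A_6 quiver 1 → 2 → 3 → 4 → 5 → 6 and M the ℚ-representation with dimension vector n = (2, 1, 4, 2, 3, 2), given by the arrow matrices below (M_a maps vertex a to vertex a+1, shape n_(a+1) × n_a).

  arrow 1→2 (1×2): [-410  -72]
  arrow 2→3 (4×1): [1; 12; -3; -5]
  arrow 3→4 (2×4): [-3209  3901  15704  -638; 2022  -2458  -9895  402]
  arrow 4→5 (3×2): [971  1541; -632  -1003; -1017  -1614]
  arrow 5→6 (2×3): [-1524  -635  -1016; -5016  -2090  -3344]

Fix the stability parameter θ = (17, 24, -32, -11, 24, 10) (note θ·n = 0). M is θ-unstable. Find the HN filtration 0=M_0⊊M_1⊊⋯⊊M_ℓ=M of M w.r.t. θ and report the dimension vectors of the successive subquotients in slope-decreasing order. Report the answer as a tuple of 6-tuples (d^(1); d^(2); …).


Interval decomposition of M: I[1,1], I[1,6], I[3,3]^2, I[3,5], I[5,5], I[6,6].
HN type (ℓ=6): μ^(1)=24; μ^(2)=17; μ^(3)=10; μ^(4)=-1/2; μ^(5)=-11; μ^(6)=-32

((0, 0, 0, 0, 2, 0); (1, 0, 0, 0, 1, 1); (0, 0, 0, 0, 0, 1); (1, 1, 1, 1, 0, 0); (0, 0, 0, 1, 0, 0); (0, 0, 3, 0, 0, 0))


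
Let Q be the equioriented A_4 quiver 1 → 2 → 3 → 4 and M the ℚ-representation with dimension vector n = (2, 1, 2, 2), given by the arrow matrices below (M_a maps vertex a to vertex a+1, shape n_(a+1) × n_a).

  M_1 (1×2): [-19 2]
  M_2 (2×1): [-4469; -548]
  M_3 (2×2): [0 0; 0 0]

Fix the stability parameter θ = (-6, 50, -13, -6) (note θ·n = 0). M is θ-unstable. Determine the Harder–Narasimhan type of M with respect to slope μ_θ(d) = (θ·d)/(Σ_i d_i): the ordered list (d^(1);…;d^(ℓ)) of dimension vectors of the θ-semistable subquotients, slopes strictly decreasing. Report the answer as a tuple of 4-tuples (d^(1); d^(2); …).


Interval decomposition of M: I[1,1], I[1,3], I[3,3], I[4,4]^2.
HN type (ℓ=3): μ^(1)=37/2; μ^(2)=-6; μ^(3)=-13

((0, 1, 1, 0); (2, 0, 0, 2); (0, 0, 1, 0))


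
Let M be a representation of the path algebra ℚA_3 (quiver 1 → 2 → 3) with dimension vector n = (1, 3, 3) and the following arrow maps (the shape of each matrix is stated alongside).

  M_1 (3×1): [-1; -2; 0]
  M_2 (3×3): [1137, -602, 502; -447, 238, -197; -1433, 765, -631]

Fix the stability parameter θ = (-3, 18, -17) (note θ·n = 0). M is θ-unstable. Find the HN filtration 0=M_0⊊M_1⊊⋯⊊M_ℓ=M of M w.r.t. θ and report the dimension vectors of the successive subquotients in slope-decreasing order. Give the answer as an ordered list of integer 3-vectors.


Interval decomposition of M: I[1,3], I[2,3]^2.
HN type (ℓ=2): μ^(1)=1/2; μ^(2)=-3

((0, 3, 3); (1, 0, 0))


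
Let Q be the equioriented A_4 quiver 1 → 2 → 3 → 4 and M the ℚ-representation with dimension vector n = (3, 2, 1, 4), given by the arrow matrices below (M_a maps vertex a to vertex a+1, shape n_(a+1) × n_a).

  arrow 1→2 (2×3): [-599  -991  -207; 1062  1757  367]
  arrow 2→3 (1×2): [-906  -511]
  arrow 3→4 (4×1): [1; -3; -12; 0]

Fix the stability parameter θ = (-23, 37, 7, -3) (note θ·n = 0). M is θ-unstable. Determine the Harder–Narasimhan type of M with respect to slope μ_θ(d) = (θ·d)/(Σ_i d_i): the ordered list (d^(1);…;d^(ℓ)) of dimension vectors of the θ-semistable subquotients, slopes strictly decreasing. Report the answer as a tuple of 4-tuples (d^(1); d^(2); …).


Barcode: M ≅ I[1,1], I[1,2], I[1,4], I[4,4]^3. HN layers by μ_θ (4 steps, strictly decreasing):
  μ^(1)=37; μ^(2)=41/3; μ^(3)=-3; μ^(4)=-23

((0, 1, 0, 0); (0, 1, 1, 1); (0, 0, 0, 3); (3, 0, 0, 0))


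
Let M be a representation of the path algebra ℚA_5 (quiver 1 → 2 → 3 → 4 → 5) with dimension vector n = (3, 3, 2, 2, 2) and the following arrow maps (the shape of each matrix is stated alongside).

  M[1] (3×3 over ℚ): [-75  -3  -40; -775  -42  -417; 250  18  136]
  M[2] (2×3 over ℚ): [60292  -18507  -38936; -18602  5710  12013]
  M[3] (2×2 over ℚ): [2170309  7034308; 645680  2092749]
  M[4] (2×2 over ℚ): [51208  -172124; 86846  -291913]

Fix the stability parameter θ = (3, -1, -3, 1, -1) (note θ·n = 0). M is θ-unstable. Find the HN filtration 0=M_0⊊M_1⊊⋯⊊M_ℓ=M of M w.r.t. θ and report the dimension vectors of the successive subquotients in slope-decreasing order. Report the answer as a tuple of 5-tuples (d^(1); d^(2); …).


Interval decomposition of M: I[1,1], I[1,2], I[1,4], I[2,5], I[5,5].
HN type (ℓ=6): μ^(1)=3; μ^(2)=1; μ^(3)=0; μ^(4)=-1/3; μ^(5)=-1; μ^(6)=-2

((1, 0, 0, 0, 0); (1, 1, 0, 1, 0); (0, 0, 0, 1, 1); (1, 1, 1, 0, 0); (0, 0, 0, 0, 1); (0, 1, 1, 0, 0))


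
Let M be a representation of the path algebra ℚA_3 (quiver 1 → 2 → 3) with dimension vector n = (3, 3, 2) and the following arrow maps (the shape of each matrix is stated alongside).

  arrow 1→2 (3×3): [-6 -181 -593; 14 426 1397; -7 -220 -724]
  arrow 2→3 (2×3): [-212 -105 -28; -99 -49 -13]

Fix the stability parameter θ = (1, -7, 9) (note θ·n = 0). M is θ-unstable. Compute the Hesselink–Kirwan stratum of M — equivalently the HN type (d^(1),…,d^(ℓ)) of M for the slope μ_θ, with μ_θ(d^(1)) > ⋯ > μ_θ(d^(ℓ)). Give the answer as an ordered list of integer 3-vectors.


Via rank(M_{q-1}∘⋯∘M_p): M ≅ I[1,2], I[1,3]^2.
μ_θ-semistable layers: μ^(1)=9; μ^(2)=-3

((0, 0, 2); (3, 3, 0))


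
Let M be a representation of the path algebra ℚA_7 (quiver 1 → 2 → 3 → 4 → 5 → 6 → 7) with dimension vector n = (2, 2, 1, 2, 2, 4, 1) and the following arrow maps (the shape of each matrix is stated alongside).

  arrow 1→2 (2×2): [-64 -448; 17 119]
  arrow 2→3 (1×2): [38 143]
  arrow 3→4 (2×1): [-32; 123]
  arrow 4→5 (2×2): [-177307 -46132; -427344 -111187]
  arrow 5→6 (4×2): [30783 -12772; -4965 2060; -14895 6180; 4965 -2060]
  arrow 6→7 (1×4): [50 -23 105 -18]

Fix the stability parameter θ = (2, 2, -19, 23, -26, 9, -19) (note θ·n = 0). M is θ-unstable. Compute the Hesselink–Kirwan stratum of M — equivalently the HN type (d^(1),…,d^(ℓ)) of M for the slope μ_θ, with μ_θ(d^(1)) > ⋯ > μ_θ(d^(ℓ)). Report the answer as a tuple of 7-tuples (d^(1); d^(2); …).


Via rank(M_{q-1}∘⋯∘M_p): M ≅ I[1,1], I[1,5], I[2,2], I[4,6], I[6,6]^2, I[6,7].
μ_θ-semistable layers: μ^(1)=9; μ^(2)=2; μ^(3)=-3/2; μ^(4)=-5

((0, 0, 0, 0, 0, 3, 0); (1, 1, 0, 0, 0, 0, 0); (0, 0, 0, 2, 2, 0, 0); (1, 1, 1, 0, 0, 1, 1))


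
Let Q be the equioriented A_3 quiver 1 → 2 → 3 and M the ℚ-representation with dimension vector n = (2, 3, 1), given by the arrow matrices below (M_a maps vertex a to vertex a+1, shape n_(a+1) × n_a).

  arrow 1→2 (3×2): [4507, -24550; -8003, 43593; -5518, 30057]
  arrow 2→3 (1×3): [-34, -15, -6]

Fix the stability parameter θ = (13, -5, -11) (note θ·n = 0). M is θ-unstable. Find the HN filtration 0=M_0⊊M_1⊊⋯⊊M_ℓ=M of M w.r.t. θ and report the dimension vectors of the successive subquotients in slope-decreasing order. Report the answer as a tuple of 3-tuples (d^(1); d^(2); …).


Via rank(M_{q-1}∘⋯∘M_p): M ≅ I[1,2], I[1,3], I[2,2].
μ_θ-semistable layers: μ^(1)=4; μ^(2)=-1; μ^(3)=-5

((1, 1, 0); (1, 1, 1); (0, 1, 0))


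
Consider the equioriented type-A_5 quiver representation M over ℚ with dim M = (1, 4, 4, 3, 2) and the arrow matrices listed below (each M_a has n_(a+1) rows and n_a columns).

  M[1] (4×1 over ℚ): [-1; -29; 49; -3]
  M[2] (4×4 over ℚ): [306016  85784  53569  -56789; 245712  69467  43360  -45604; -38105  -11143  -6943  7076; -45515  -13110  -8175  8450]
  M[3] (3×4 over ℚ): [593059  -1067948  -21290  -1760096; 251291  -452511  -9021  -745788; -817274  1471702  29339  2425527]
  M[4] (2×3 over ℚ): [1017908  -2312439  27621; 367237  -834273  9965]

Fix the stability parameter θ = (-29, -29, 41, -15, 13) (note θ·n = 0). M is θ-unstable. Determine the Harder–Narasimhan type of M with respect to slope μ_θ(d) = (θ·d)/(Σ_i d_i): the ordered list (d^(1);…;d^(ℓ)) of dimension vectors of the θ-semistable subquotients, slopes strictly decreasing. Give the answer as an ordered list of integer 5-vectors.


Barcode: M ≅ I[1,5], I[2,2], I[2,4], I[2,5], I[3,3]. HN layers by μ_θ (3 steps, strictly decreasing):
  μ^(1)=41; μ^(2)=13; μ^(3)=-29

((0, 0, 1, 0, 0); (0, 0, 3, 3, 2); (1, 4, 0, 0, 0))


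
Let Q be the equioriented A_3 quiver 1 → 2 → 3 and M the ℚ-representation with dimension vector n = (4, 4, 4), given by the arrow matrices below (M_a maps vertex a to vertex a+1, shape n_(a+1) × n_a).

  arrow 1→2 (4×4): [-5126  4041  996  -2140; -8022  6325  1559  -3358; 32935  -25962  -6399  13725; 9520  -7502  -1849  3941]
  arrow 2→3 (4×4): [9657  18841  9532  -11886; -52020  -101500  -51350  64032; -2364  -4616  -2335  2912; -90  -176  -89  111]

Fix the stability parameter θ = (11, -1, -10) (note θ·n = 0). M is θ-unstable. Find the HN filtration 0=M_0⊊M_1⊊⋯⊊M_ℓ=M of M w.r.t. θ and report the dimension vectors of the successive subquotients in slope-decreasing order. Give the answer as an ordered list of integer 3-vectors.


Interval decomposition of M: I[1,2], I[1,3]^3, I[3,3].
HN type (ℓ=3): μ^(1)=5; μ^(2)=0; μ^(3)=-10

((1, 1, 0); (3, 3, 3); (0, 0, 1))


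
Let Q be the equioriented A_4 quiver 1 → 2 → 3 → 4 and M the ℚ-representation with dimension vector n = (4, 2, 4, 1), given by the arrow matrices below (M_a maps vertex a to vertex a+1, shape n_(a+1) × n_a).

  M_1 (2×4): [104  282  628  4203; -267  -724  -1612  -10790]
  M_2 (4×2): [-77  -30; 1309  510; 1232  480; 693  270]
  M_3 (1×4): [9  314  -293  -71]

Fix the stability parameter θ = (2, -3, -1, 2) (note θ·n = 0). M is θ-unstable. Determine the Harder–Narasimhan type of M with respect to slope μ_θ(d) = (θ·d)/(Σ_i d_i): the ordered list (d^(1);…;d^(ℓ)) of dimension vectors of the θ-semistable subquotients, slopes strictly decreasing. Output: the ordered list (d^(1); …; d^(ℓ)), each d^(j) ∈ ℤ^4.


Via rank(M_{q-1}∘⋯∘M_p): M ≅ I[1,1]^2, I[1,2], I[1,4], I[3,3]^3.
μ_θ-semistable layers: μ^(1)=2; μ^(2)=-1/2; μ^(3)=-2/3; μ^(4)=-1

((2, 0, 0, 1); (1, 1, 0, 0); (1, 1, 1, 0); (0, 0, 3, 0))


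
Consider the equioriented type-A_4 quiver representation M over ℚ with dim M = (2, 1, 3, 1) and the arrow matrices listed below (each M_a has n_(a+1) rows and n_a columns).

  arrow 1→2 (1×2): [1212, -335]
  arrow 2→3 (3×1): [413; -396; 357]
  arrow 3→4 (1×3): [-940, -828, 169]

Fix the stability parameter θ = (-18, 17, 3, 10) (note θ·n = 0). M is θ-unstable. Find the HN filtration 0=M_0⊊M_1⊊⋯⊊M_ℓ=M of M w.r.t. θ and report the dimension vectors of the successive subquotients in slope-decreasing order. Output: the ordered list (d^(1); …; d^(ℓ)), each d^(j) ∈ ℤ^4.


Barcode: M ≅ I[1,1], I[1,4], I[3,3]^2. HN layers by μ_θ (3 steps, strictly decreasing):
  μ^(1)=10; μ^(2)=3; μ^(3)=-18

((0, 1, 1, 1); (0, 0, 2, 0); (2, 0, 0, 0))


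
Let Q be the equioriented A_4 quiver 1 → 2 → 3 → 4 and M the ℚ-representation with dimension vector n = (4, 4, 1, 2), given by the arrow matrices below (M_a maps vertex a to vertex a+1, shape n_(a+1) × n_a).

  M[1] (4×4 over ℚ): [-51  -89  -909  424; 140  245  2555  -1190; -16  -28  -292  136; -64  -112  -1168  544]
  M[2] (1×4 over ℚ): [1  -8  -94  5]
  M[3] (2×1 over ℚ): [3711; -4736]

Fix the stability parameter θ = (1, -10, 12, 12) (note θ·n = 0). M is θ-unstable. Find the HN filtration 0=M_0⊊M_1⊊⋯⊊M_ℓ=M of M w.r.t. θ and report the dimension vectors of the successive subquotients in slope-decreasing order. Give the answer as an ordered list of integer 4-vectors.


Via rank(M_{q-1}∘⋯∘M_p): M ≅ I[1,1]^2, I[1,2], I[1,4], I[2,2]^2, I[4,4].
μ_θ-semistable layers: μ^(1)=12; μ^(2)=1; μ^(3)=-9/2; μ^(4)=-10

((0, 0, 1, 2); (2, 0, 0, 0); (2, 2, 0, 0); (0, 2, 0, 0))


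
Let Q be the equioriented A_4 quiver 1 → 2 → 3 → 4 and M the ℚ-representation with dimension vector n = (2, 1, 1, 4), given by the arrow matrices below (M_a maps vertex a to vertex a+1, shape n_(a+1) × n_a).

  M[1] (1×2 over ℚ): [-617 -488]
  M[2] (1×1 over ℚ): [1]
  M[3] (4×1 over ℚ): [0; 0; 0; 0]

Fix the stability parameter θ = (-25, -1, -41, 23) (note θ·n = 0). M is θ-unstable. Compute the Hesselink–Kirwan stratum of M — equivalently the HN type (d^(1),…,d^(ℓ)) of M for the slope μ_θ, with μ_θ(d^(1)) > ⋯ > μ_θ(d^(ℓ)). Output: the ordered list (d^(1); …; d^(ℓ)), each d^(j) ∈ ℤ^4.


Barcode: M ≅ I[1,1], I[1,3], I[4,4]^4. HN layers by μ_θ (3 steps, strictly decreasing):
  μ^(1)=23; μ^(2)=-21; μ^(3)=-25

((0, 0, 0, 4); (0, 1, 1, 0); (2, 0, 0, 0))


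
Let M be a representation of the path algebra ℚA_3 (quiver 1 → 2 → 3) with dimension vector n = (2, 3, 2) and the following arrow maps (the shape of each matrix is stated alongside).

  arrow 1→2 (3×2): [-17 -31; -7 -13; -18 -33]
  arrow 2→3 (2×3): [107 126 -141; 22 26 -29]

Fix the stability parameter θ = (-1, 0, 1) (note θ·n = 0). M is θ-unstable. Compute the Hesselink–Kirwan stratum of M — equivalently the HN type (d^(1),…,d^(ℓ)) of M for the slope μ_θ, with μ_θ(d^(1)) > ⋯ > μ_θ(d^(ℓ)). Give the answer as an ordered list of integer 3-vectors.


Via rank(M_{q-1}∘⋯∘M_p): M ≅ I[1,3]^2, I[2,2].
μ_θ-semistable layers: μ^(1)=1; μ^(2)=0; μ^(3)=-1

((0, 0, 2); (0, 3, 0); (2, 0, 0))


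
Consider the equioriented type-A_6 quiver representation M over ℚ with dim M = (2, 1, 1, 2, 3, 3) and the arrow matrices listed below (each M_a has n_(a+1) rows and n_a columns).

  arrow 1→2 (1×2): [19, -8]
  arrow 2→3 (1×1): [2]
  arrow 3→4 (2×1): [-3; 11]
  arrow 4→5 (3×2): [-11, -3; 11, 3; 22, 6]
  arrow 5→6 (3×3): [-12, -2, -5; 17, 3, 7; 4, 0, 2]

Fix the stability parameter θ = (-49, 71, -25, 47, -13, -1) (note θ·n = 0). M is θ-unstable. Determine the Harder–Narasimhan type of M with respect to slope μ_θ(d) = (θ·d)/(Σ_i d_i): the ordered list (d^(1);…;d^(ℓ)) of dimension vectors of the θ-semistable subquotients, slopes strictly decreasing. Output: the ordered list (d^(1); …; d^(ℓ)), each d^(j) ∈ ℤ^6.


Interval decomposition of M: I[1,1], I[1,4], I[4,5], I[5,6]^2, I[6,6].
HN type (ℓ=6): μ^(1)=47; μ^(2)=23; μ^(3)=17; μ^(4)=-1; μ^(5)=-13; μ^(6)=-49

((0, 0, 0, 1, 0, 0); (0, 1, 1, 0, 0, 0); (0, 0, 0, 1, 1, 0); (0, 0, 0, 0, 0, 3); (0, 0, 0, 0, 2, 0); (2, 0, 0, 0, 0, 0))


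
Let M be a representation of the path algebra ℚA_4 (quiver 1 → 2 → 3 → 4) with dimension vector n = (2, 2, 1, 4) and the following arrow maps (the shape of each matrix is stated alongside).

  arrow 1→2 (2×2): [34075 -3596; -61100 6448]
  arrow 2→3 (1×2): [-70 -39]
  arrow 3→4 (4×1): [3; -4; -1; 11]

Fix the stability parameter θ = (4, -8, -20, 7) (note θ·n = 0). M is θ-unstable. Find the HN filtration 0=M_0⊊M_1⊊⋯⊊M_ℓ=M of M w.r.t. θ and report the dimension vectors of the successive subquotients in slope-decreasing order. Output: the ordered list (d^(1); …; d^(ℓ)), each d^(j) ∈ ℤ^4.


Via rank(M_{q-1}∘⋯∘M_p): M ≅ I[1,1], I[1,4], I[2,2], I[4,4]^3.
μ_θ-semistable layers: μ^(1)=7; μ^(2)=4; μ^(3)=-8

((0, 0, 0, 4); (1, 0, 0, 0); (1, 2, 1, 0))


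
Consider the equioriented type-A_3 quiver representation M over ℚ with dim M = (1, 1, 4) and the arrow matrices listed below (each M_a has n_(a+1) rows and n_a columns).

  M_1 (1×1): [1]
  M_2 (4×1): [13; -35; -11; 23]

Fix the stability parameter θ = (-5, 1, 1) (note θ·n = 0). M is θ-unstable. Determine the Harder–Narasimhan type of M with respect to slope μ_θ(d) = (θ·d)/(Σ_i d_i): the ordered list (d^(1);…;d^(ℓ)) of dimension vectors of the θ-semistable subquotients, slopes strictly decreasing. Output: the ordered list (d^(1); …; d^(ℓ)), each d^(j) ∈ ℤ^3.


Barcode: M ≅ I[1,3], I[3,3]^3. HN layers by μ_θ (2 steps, strictly decreasing):
  μ^(1)=1; μ^(2)=-5

((0, 1, 4); (1, 0, 0))


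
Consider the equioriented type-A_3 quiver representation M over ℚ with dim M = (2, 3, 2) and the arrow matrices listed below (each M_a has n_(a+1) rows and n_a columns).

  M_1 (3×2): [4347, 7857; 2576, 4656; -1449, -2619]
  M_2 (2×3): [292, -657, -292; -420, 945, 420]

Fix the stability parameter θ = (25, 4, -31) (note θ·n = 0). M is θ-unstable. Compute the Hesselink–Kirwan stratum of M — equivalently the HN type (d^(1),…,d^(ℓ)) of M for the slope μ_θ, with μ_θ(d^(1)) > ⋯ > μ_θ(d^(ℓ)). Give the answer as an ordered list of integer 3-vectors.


Via rank(M_{q-1}∘⋯∘M_p): M ≅ I[1,1], I[1,2], I[2,2], I[2,3], I[3,3].
μ_θ-semistable layers: μ^(1)=25; μ^(2)=29/2; μ^(3)=4; μ^(4)=-27/2; μ^(5)=-31

((1, 0, 0); (1, 1, 0); (0, 1, 0); (0, 1, 1); (0, 0, 1))


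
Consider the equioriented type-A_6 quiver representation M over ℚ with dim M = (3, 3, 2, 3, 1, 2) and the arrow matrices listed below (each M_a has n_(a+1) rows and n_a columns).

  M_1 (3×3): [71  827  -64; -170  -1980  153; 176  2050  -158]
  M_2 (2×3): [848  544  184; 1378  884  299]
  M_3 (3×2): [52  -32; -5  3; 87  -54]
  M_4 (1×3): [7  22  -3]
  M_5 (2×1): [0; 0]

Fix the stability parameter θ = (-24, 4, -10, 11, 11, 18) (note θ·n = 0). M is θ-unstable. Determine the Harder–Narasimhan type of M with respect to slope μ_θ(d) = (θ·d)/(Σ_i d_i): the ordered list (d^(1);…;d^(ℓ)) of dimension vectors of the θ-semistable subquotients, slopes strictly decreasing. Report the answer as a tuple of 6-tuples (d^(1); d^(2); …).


Barcode: M ≅ I[1,2]^2, I[1,5], I[3,4], I[4,4], I[6,6]^2. HN layers by μ_θ (6 steps, strictly decreasing):
  μ^(1)=18; μ^(2)=11; μ^(3)=4; μ^(4)=-3; μ^(5)=-10; μ^(6)=-24

((0, 0, 0, 0, 0, 2); (0, 0, 0, 3, 1, 0); (0, 2, 0, 0, 0, 0); (0, 1, 1, 0, 0, 0); (0, 0, 1, 0, 0, 0); (3, 0, 0, 0, 0, 0))


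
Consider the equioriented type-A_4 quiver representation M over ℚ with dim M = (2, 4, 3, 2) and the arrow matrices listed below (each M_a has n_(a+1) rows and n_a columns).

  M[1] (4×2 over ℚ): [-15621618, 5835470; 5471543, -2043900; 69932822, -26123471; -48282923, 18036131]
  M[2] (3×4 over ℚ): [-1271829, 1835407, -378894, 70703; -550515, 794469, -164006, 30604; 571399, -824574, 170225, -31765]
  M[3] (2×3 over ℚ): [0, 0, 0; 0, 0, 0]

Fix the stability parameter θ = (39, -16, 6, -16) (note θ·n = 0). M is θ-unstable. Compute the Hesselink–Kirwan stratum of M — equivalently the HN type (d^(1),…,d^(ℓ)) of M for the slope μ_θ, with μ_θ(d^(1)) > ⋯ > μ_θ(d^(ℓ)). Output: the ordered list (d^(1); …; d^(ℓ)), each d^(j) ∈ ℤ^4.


Via rank(M_{q-1}∘⋯∘M_p): M ≅ I[1,3]^2, I[2,2], I[2,3], I[4,4]^2.
μ_θ-semistable layers: μ^(1)=29/3; μ^(2)=6; μ^(3)=-16

((2, 2, 2, 0); (0, 0, 1, 0); (0, 2, 0, 2))


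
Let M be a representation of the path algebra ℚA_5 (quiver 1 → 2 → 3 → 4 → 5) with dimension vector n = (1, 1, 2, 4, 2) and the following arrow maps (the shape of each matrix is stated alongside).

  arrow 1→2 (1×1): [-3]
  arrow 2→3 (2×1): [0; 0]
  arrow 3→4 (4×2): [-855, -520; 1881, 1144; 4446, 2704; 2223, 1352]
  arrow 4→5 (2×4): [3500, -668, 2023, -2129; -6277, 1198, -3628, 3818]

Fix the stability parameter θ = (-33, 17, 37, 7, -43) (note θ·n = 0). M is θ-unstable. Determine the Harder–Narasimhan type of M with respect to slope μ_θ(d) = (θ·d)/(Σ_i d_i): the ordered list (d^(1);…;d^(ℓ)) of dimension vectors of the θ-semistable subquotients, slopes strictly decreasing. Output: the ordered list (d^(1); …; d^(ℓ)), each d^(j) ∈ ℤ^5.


Interval decomposition of M: I[1,2], I[3,3], I[3,5], I[4,4]^2, I[4,5].
HN type (ℓ=6): μ^(1)=37; μ^(2)=17; μ^(3)=7; μ^(4)=1/3; μ^(5)=-18; μ^(6)=-33

((0, 0, 1, 0, 0); (0, 1, 0, 0, 0); (0, 0, 0, 2, 0); (0, 0, 1, 1, 1); (0, 0, 0, 1, 1); (1, 0, 0, 0, 0))


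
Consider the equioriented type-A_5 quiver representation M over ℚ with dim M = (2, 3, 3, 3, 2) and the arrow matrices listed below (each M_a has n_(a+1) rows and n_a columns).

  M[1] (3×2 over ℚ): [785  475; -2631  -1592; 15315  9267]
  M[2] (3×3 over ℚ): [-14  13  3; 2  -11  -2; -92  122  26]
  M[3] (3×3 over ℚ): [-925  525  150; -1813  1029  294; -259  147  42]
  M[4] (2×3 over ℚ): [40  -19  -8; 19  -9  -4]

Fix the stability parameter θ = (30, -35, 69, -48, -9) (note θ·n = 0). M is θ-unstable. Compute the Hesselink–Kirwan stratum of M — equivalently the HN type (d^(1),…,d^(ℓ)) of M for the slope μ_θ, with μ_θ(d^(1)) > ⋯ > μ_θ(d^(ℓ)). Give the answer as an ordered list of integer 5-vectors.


Interval decomposition of M: I[1,3], I[1,5], I[2,2], I[3,3], I[4,4], I[4,5].
HN type (ℓ=6): μ^(1)=69; μ^(2)=4; μ^(3)=-5/2; μ^(4)=-9; μ^(5)=-35; μ^(6)=-48

((0, 0, 2, 0, 0); (0, 0, 1, 1, 1); (2, 2, 0, 0, 0); (0, 0, 0, 0, 1); (0, 1, 0, 0, 0); (0, 0, 0, 2, 0))


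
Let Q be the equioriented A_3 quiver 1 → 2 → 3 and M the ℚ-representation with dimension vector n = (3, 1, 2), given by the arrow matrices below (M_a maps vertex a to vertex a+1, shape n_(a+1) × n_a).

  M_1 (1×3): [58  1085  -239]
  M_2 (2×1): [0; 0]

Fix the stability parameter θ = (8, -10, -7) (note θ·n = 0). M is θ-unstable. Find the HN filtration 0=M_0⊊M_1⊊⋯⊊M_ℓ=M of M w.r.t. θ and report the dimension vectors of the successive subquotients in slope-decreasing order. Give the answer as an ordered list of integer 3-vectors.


Via rank(M_{q-1}∘⋯∘M_p): M ≅ I[1,1]^2, I[1,2], I[3,3]^2.
μ_θ-semistable layers: μ^(1)=8; μ^(2)=-1; μ^(3)=-7

((2, 0, 0); (1, 1, 0); (0, 0, 2))


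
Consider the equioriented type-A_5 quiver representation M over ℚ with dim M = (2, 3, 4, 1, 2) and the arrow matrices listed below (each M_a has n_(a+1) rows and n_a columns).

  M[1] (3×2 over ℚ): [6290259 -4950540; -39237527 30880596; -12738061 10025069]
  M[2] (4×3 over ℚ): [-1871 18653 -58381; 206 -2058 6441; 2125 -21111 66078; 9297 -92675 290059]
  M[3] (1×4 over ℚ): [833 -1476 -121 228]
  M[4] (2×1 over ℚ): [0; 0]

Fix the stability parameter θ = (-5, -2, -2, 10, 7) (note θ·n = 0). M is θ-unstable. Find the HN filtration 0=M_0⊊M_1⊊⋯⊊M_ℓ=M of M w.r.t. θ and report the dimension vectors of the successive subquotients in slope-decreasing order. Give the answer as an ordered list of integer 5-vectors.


Via rank(M_{q-1}∘⋯∘M_p): M ≅ I[1,2], I[1,4], I[2,3], I[3,3]^2, I[5,5]^2.
μ_θ-semistable layers: μ^(1)=10; μ^(2)=7; μ^(3)=-2; μ^(4)=-5

((0, 0, 0, 1, 0); (0, 0, 0, 0, 2); (0, 3, 4, 0, 0); (2, 0, 0, 0, 0))


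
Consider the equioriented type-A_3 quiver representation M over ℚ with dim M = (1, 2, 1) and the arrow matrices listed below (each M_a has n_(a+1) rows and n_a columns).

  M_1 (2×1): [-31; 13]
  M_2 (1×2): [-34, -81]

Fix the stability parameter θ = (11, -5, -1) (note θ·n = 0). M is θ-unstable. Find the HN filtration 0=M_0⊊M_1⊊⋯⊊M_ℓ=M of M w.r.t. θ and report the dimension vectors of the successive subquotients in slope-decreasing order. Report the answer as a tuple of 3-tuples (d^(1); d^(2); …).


Interval decomposition of M: I[1,3], I[2,2].
HN type (ℓ=2): μ^(1)=5/3; μ^(2)=-5

((1, 1, 1); (0, 1, 0))


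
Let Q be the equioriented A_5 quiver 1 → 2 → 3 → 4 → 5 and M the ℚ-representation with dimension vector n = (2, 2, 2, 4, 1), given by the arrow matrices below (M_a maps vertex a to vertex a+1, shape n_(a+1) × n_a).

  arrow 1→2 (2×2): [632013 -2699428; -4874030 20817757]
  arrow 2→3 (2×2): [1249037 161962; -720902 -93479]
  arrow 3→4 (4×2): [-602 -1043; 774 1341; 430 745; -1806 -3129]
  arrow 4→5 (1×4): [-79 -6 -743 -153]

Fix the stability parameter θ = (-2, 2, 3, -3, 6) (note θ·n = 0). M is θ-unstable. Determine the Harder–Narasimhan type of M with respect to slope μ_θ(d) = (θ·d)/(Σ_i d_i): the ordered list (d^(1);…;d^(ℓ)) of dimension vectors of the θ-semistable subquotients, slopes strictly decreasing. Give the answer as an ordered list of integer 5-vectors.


Interval decomposition of M: I[1,3], I[1,5], I[4,4]^3.
HN type (ℓ=6): μ^(1)=6; μ^(2)=3; μ^(3)=2; μ^(4)=2/3; μ^(5)=-2; μ^(6)=-3

((0, 0, 0, 0, 1); (0, 0, 1, 0, 0); (0, 1, 0, 0, 0); (0, 1, 1, 1, 0); (2, 0, 0, 0, 0); (0, 0, 0, 3, 0))


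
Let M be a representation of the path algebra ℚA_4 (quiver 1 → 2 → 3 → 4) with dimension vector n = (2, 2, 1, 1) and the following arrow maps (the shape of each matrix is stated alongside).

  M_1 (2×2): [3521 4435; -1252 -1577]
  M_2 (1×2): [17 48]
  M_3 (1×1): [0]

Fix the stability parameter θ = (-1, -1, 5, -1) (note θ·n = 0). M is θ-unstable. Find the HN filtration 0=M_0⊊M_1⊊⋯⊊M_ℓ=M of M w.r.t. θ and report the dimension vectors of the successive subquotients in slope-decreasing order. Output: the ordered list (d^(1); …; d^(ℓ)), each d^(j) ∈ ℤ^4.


Interval decomposition of M: I[1,2], I[1,3], I[4,4].
HN type (ℓ=2): μ^(1)=5; μ^(2)=-1

((0, 0, 1, 0); (2, 2, 0, 1))


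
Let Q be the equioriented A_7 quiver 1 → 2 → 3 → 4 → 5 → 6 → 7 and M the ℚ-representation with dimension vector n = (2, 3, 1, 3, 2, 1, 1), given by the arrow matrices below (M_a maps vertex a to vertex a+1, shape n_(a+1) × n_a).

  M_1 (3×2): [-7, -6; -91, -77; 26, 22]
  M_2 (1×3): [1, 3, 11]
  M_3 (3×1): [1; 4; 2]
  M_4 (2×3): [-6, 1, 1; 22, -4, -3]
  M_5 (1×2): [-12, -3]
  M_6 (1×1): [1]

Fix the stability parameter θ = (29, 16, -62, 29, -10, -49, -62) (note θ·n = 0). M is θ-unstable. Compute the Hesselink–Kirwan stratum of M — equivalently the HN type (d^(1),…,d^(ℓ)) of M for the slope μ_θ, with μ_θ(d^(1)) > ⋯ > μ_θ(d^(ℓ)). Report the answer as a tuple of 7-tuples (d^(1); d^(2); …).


Via rank(M_{q-1}∘⋯∘M_p): M ≅ I[1,2], I[1,4], I[2,2], I[4,5], I[4,7].
μ_θ-semistable layers: μ^(1)=29; μ^(2)=45/2; μ^(3)=16; μ^(4)=19/2; μ^(5)=-17/3; μ^(6)=-23

((0, 0, 0, 1, 0, 0, 0); (1, 1, 0, 0, 0, 0, 0); (0, 1, 0, 0, 0, 0, 0); (0, 0, 0, 1, 1, 0, 0); (1, 1, 1, 0, 0, 0, 0); (0, 0, 0, 1, 1, 1, 1))
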